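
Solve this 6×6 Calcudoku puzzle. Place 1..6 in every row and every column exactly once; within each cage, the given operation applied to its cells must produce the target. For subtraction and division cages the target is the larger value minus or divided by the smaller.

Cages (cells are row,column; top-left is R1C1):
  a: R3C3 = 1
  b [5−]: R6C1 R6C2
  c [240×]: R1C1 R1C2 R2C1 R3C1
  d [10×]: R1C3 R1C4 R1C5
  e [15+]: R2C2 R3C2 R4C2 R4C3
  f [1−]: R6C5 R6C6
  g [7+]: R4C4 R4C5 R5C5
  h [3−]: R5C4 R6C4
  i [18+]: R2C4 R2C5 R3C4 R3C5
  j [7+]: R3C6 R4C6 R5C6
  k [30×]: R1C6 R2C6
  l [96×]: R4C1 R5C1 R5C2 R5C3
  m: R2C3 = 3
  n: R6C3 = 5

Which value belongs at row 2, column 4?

Cage m is given, so R2C3 = 3.
A is a freebie, which forces R3C3 = 1.
Cage n is a single given cell, so R6C3 = 5.
Column 3 already has 5, which forces R1C3 = 2.
Row 1 needs a 3, and only R1C1 is open for it.
Cage c needs product 240, leaving R1C2 = 4.
The only place for 6 in row 1 is R1C6.
Column 6 already has 6, leaving R2C6 = 5.
Row 2 already has 5; hence R2C1 = 4.
The 4 cells of cage c must have product 240, which forces R3C1 = 5.
Column 1 now contains 4, leaving R4C1 = 2.
Cage l has product 96, leaving R5C1 = 6.
The 4 cells of cage l must have product 96, leaving R5C2 = 2.
Cage l needs product 96, which forces R5C3 = 4.
Row 5 now contains 4, so R5C6 = 1.
Column 1 now contains 6, so R6C1 = 1.
Row 6 already has 1, so R6C2 = 6.
Column 2 now contains 6; hence R2C2 = 1.
Column 2 now contains 6; hence R3C2 = 3.
Cage j has sum 7, so R3C6 = 2.
The 4 cells of cage e must have sum 15; hence R4C2 = 5.
Column 3 already has 4, which forces R4C3 = 6.
The 3 cells of cage g must have sum 7, so R4C4 = 3.
Cage g needs sum 7, leaving R4C5 = 1.
1 is placed in column 6, so R4C6 = 4.
The two cells of cage h must have difference 3, so R5C4 = 5.
Row 5 now contains 1, so R5C5 = 3.
Cage h needs two cells with difference 3; hence R6C4 = 2.
Row 6 now contains 2; hence R6C5 = 4.
Column 6 now contains 4; hence R6C6 = 3.
Column 4 already has 5, leaving R1C4 = 1.
Column 5 already has 1, so R1C5 = 5.
Column 4 now contains 2, so R2C4 = 6.
Cage i needs sum 18; hence R2C5 = 2.
Cage i needs sum 18, which forces R3C4 = 4.
4 is placed in column 5, which forces R3C5 = 6.
The full grid is 3 4 2 1 5 6 / 4 1 3 6 2 5 / 5 3 1 4 6 2 / 2 5 6 3 1 4 / 6 2 4 5 3 1 / 1 6 5 2 4 3.

6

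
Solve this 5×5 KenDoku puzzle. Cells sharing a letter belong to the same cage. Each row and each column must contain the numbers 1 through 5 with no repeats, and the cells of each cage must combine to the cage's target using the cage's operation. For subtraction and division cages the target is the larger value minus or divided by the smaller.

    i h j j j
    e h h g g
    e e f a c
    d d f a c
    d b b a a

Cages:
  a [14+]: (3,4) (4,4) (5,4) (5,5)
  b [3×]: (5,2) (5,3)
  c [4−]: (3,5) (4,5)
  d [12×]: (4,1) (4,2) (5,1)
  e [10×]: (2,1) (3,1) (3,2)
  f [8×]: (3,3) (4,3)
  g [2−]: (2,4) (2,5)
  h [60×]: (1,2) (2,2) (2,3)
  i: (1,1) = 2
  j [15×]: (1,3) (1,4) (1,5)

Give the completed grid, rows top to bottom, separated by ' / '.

2 4 5 1 3 / 1 5 3 2 4 / 5 2 4 3 1 / 3 1 2 4 5 / 4 3 1 5 2

Cage i is given, so (1,1) = 2.
Cage e needs product 10, which forces (3,2) = 2.
2 is placed in row 3, which forces (3,3) = 4.
Column 3 already has 4, so (4,3) = 2.
Row 1 needs a 4, and only (1,2) is open for it.
The only place for 3 in row 3 is (3,4).
Column 2 needs a 5, and only (2,2) is open for it.
Row 2 already has 5, leaving (2,1) = 1.
Row 2 already has 5, which forces (2,3) = 3.
Cage e needs product 10; hence (3,1) = 5.
Row 3 now contains 5; hence (3,5) = 1.
Column 5 already has 1, which forces (4,5) = 5.
Column 3 now contains 3, which forces (5,3) = 1.
Column 3 now contains 1, which forces (1,3) = 5.
The 3 cells of cage j must have product 15, so (1,4) = 1.
5 is placed in column 5; hence (1,5) = 3.
Cage d needs product 12, leaving (4,2) = 1.
5 is placed in row 4, which forces (4,4) = 4.
Row 5 now contains 1, so (5,2) = 3.
Cage a needs sum 14, leaving (5,4) = 5.
The 4 cells of cage a must have sum 14; hence (5,5) = 2.
4 is placed in column 4, so (2,4) = 2.
2 is placed in column 5; hence (2,5) = 4.
4 is placed in row 4; hence (4,1) = 3.
Row 5 now contains 3; hence (5,1) = 4.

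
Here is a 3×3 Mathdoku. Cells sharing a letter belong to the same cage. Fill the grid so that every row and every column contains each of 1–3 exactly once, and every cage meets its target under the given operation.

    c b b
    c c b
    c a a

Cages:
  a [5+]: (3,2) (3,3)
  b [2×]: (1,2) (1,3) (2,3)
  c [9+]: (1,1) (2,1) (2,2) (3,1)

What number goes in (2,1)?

2

Cage b needs product 2, leaving (1,2) = 1.
Cage b has product 2, which forces (1,3) = 2.
The 4 cells of cage c must have sum 9; hence (2,2) = 3.
Cage b has product 2, so (2,3) = 1.
3 is placed in column 2, so (3,2) = 2.
Column 3 already has 2, which forces (3,3) = 3.
2 is placed in row 1, so (1,1) = 3.
Row 2 already has 1, so (2,1) = 2.
Row 3 now contains 3; hence (3,1) = 1.
Filled in: 3 1 2 / 2 3 1 / 1 2 3.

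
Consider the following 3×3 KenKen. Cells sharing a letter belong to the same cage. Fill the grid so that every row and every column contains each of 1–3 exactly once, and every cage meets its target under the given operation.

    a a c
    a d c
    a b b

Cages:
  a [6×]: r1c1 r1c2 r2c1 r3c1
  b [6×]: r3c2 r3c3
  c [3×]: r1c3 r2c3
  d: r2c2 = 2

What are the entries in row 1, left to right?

2 1 3

Cage a needs product 6, which forces r1c2 = 1.
Row 1 now contains 1, so r1c3 = 3.
D is a freebie; hence r2c2 = 2.
3 is placed in column 3, leaving r2c3 = 1.
Column 2 now contains 2, which forces r3c2 = 3.
3 is placed in column 3; hence r3c3 = 2.
Row 1 now contains 3; hence r1c1 = 2.
Row 2 now contains 1; hence r2c1 = 3.
Row 3 already has 2, leaving r3c1 = 1.
Completed grid: 2 1 3 / 3 2 1 / 1 3 2.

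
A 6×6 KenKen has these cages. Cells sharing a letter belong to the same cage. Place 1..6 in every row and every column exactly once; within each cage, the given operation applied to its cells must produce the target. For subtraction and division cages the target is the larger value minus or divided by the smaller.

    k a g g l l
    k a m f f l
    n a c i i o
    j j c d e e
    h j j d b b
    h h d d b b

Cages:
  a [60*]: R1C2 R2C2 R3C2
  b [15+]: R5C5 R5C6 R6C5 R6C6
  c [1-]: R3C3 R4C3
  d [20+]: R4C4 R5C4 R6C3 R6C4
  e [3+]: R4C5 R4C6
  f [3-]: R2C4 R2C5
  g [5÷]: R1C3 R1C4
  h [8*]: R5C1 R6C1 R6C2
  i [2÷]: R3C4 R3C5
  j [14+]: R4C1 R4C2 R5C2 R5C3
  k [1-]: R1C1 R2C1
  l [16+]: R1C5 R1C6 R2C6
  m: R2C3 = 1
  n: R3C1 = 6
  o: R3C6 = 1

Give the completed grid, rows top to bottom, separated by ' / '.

Cage m is a single given cell, leaving R2C3 = 1.
N is a freebie; hence R3C1 = 6.
Cage o is a single given cell, so R3C6 = 1.
1 is placed in column 6, leaving R4C6 = 2.
1 is placed in column 3, so R1C3 = 5.
The two cells of cage g must have quotient 5; hence R1C4 = 1.
5 is placed in row 1, so R1C5 = 6.
Row 1 already has 6, so R1C6 = 4.
Row 4 already has 2, which forces R4C5 = 1.
5 is placed in column 3, leaving R6C3 = 6.
Cage l has sum 16, which forces R2C6 = 6.
The 3 cells of cage a must have product 60, so R1C2 = 3.
3 is placed in row 1, so R1C1 = 2.
The two cells of cage k must have difference 1; hence R2C1 = 3.
The 3 cells of cage h must have product 8; hence R6C2 = 2.
Column 2 now contains 2; hence R5C2 = 1.
Row 5 now contains 1; hence R5C1 = 4.
The 3 cells of cage h must have product 8, which forces R6C1 = 1.
Column 1 now contains 4, leaving R4C1 = 5.
Cage j has sum 14, leaving R4C2 = 6.
Row 4 already has 6, which forces R4C4 = 3.
The 4 cells of cage j must have sum 14, which forces R5C3 = 2.
Row 5 now contains 2, leaving R5C5 = 3.
Cage b has sum 15, which forces R5C6 = 5.
Column 4 already has 3, leaving R6C4 = 5.
Row 6 already has 5, leaving R6C5 = 4.
Cage b has sum 15, which forces R6C6 = 3.
Column 4 already has 5, leaving R2C4 = 2.
Cage f's pair has difference 3, which forces R2C5 = 5.
Cage c needs two cells with difference 1, which forces R3C3 = 3.
Cage i needs two cells with quotient 2, which forces R3C4 = 4.
Column 5 now contains 4, leaving R3C5 = 2.
Row 4 already has 3, leaving R4C3 = 4.
5 is placed in row 5, so R5C4 = 6.
Row 2 now contains 5, so R2C2 = 4.
4 is placed in row 3, so R3C2 = 5.

2 3 5 1 6 4 / 3 4 1 2 5 6 / 6 5 3 4 2 1 / 5 6 4 3 1 2 / 4 1 2 6 3 5 / 1 2 6 5 4 3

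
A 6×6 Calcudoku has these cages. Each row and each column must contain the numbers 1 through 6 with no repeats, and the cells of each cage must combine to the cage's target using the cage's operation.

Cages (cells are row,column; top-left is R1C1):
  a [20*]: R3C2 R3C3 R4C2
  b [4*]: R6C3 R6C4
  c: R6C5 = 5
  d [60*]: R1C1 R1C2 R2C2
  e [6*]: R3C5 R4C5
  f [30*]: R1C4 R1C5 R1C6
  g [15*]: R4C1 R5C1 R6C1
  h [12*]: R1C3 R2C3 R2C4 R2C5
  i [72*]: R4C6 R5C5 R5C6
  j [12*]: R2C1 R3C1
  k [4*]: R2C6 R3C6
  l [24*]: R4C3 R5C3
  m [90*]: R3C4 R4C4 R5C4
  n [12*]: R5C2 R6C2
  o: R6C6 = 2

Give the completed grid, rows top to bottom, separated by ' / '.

Cage c is given, which forces R6C5 = 5.
O is a freebie, so R6C6 = 2.
In row 2, 5 can only go at R2C2, so R2C2 = 5.
Cage a has product 20, which forces R3C3 = 5.
In row 4, 2 can only go at R4C5, so R4C5 = 2.
Cage e needs two cells with product 6, which forces R3C5 = 3.
Row 3 already has 3; hence R3C4 = 6.
Row 3 needs a 2, and only R3C1 is open for it.
Cage j needs two cells with product 12, leaving R2C1 = 6.
Row 1 needs a 2, and only R1C3 is open for it.
Cage h needs product 12, which forces R2C3 = 3.
Cage h has product 12, so R2C4 = 2.
The 4 cells of cage h must have product 12, so R2C5 = 1.
1 is placed in row 2, so R2C6 = 4.
Column 6 now contains 4, leaving R3C6 = 1.
Cage f needs product 30, leaving R1C4 = 1.
1 is placed in column 5, leaving R1C5 = 6.
Cage f needs product 30, which forces R1C6 = 5.
Row 3 now contains 1; hence R3C2 = 4.
The 3 cells of cage a must have product 20, which forces R4C2 = 1.
Cage i has product 72, so R5C5 = 4.
1 is placed in column 4; hence R6C4 = 4.
The 3 cells of cage d must have product 60, leaving R1C1 = 4.
Column 2 now contains 4, leaving R1C2 = 3.
The two cells of cage l must have product 24, leaving R4C3 = 4.
The two cells of cage n must have product 12, so R5C2 = 2.
Row 5 now contains 4, which forces R5C3 = 6.
Row 5 already has 6, leaving R5C6 = 3.
The two cells of cage n must have product 12, leaving R6C2 = 6.
4 is placed in row 6, leaving R6C3 = 1.
Cage g needs product 15, leaving R4C1 = 5.
Cage m has product 90, so R4C4 = 3.
Column 6 now contains 3; hence R4C6 = 6.
Cage g needs product 15, so R5C1 = 1.
Row 5 already has 3, which forces R5C4 = 5.
1 is placed in row 6, which forces R6C1 = 3.

4 3 2 1 6 5 / 6 5 3 2 1 4 / 2 4 5 6 3 1 / 5 1 4 3 2 6 / 1 2 6 5 4 3 / 3 6 1 4 5 2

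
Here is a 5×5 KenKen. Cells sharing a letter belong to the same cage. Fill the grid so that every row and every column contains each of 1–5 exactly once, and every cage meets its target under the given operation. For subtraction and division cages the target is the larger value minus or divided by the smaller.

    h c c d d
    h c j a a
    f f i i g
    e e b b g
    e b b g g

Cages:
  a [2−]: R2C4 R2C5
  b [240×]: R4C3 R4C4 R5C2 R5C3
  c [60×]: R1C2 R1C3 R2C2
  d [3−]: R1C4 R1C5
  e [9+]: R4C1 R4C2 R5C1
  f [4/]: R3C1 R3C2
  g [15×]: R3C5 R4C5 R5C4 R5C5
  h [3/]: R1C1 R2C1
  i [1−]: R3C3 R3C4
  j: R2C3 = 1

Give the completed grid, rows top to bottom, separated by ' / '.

1 3 4 5 2 / 3 5 1 2 4 / 4 1 2 3 5 / 5 2 3 4 1 / 2 4 5 1 3

Cage j is given; hence R2C3 = 1.
The 4 cells of cage g must have product 15, leaving R5C4 = 1.
Cage h needs two cells with quotient 3, leaving R1C1 = 1.
1 is placed in row 2; hence R2C1 = 3.
Column 1 now contains 1, so R3C1 = 4.
Row 3 already has 4, which forces R3C2 = 1.
Cage e has sum 9; hence R4C1 = 5.
Cage e needs sum 9, so R4C2 = 2.
The 4 cells of cage g must have product 15; hence R4C5 = 1.
Cage e has sum 9, which forces R5C1 = 2.
The only place for 5 in row 2 is R2C2.
5 is placed in column 2, leaving R5C2 = 4.
The 4 cells of cage b must have product 240, which forces R5C3 = 5.
Row 5 already has 5, which forces R5C5 = 3.
Column 2 now contains 4; hence R1C2 = 3.
Cage c needs product 60, so R1C3 = 4.
Column 5 already has 3, which forces R3C5 = 5.
Column 3 already has 4; hence R4C3 = 3.
Row 4 now contains 3, which forces R4C4 = 4.
Cage d needs two cells with difference 3, which forces R1C4 = 5.
Column 5 now contains 5, so R1C5 = 2.
4 is placed in column 4, so R2C4 = 2.
The two cells of cage a must have difference 2, leaving R2C5 = 4.
Column 3 now contains 3; hence R3C3 = 2.
Cage i needs two cells with difference 1; hence R3C4 = 3.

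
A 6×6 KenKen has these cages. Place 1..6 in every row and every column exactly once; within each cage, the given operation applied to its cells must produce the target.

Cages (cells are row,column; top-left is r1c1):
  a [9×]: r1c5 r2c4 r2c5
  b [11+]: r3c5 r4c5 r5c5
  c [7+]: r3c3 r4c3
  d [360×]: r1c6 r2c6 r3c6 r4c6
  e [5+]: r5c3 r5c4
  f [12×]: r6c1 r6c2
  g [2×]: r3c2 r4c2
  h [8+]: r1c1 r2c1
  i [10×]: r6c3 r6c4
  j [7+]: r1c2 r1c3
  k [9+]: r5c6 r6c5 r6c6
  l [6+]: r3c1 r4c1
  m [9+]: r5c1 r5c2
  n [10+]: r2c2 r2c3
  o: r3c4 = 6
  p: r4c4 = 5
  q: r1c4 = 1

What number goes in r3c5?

2

Cage q is given; hence r1c4 = 1.
Cage a has product 9, which forces r1c5 = 3.
Cage a has product 9, leaving r2c4 = 3.
Cage a needs product 9, so r2c5 = 1.
Cage o is a single given cell, so r3c4 = 6.
Cage p is a single given cell, leaving r4c4 = 5.
5 is placed in column 4, so r6c4 = 2.
Cage e's pair has sum 5, so r5c3 = 1.
2 is placed in column 4, which forces r5c4 = 4.
Row 6 now contains 2; hence r6c3 = 5.
Cage j needs two cells with sum 7, which forces r1c2 = 5.
Column 3 already has 5, which forces r1c3 = 2.
Cage k needs sum 9; hence r5c6 = 2.
2 is placed in row 1, leaving r1c1 = 6.
6 is placed in row 1, which forces r1c6 = 4.
Cage h needs two cells with sum 8, leaving r2c1 = 2.
Column 1 already has 6; hence r5c1 = 3.
Row 5 now contains 3, so r5c2 = 6.
2 is placed in row 5, leaving r5c5 = 5.
Column 1 already has 3, which forces r6c1 = 4.
Row 6 already has 4, which forces r6c2 = 3.
Row 6 already has 4, so r6c5 = 6.
3 is placed in row 6, which forces r6c6 = 1.
6 is placed in column 2; hence r2c2 = 4.
Cage n's pair has sum 10, which forces r2c3 = 6.
Row 2 already has 6, which forces r2c6 = 5.
Column 1 already has 4, which forces r3c1 = 5.
Column 6 already has 5, leaving r3c6 = 3.
Column 1 already has 4, so r4c1 = 1.
Row 4 now contains 1, leaving r4c2 = 2.
Row 4 now contains 2, which forces r4c5 = 4.
Column 6 already has 3; hence r4c6 = 6.
Column 2 already has 2, which forces r3c2 = 1.
Row 3 now contains 3; hence r3c3 = 4.
Column 5 already has 4, leaving r3c5 = 2.
4 is placed in row 4; hence r4c3 = 3.
Filled in: 6 5 2 1 3 4 / 2 4 6 3 1 5 / 5 1 4 6 2 3 / 1 2 3 5 4 6 / 3 6 1 4 5 2 / 4 3 5 2 6 1.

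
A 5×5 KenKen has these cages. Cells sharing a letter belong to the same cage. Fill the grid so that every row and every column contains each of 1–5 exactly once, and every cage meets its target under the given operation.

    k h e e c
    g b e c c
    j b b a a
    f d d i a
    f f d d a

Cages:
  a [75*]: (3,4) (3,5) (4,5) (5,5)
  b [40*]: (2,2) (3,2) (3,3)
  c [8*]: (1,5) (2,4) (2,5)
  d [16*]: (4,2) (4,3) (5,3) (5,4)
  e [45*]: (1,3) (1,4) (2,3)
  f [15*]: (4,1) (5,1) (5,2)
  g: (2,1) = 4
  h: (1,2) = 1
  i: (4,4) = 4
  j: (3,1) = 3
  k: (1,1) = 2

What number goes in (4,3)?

1

K is a freebie, leaving (1,1) = 2.
Cage h is given, so (1,2) = 1.
Cage e has product 45; hence (1,3) = 5.
The 3 cells of cage e must have product 45, which forces (1,4) = 3.
Row 1 now contains 1, leaving (1,5) = 4.
Cage g is a single given cell, leaving (2,1) = 4.
The 3 cells of cage e must have product 45, which forces (2,3) = 3.
Cage j is given; hence (3,1) = 3.
Cage a has product 75, leaving (3,4) = 5.
3 is placed in row 3; hence (3,5) = 1.
Cage i is given; hence (4,4) = 4.
Cage b needs product 40, leaving (2,2) = 5.
Cage c has product 8, so (2,4) = 1.
Column 5 already has 1, which forces (2,5) = 2.
Row 4 now contains 4; hence (4,2) = 2.
The 4 cells of cage d must have product 16, leaving (4,3) = 1.
The 3 cells of cage f must have product 15, which forces (5,2) = 3.
Cage d has product 16, so (5,3) = 4.
Cage d needs product 16, which forces (5,4) = 2.
Row 5 already has 3, leaving (5,5) = 5.
Column 2 already has 2, leaving (3,2) = 4.
Column 3 now contains 4, which forces (3,3) = 2.
1 is placed in row 4; hence (4,1) = 5.
Column 5 already has 5; hence (4,5) = 3.
Row 5 already has 5, which forces (5,1) = 1.
Completed grid: 2 1 5 3 4 / 4 5 3 1 2 / 3 4 2 5 1 / 5 2 1 4 3 / 1 3 4 2 5.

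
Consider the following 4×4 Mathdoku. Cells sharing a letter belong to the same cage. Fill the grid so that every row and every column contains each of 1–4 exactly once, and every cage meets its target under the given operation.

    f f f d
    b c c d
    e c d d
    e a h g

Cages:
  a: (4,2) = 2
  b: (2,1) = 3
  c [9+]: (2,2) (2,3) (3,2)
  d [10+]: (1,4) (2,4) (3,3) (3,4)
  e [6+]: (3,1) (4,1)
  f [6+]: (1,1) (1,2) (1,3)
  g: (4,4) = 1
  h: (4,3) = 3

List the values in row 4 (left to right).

Cage b is given, which forces (2,1) = 3.
Cage a is a single given cell, so (4,2) = 2.
Cage h is a single given cell, leaving (4,3) = 3.
Cage g is a single given cell, which forces (4,4) = 1.
The 3 cells of cage f must have sum 6, leaving (1,2) = 3.
The two cells of cage e must have sum 6, so (3,1) = 2.
Column 2 now contains 3, so (3,2) = 4.
Cage d has sum 10, leaving (3,3) = 1.
Row 3 now contains 4, which forces (3,4) = 3.
2 is placed in row 4, which forces (4,1) = 4.
Column 1 already has 2, leaving (1,1) = 1.
Column 3 already has 1, so (1,3) = 2.
Row 1 already has 2, so (1,4) = 4.
Column 2 now contains 4, so (2,2) = 1.
Cage c needs sum 9, which forces (2,3) = 4.
4 is placed in column 4, which forces (2,4) = 2.
The full grid is 1 3 2 4 / 3 1 4 2 / 2 4 1 3 / 4 2 3 1.

4 2 3 1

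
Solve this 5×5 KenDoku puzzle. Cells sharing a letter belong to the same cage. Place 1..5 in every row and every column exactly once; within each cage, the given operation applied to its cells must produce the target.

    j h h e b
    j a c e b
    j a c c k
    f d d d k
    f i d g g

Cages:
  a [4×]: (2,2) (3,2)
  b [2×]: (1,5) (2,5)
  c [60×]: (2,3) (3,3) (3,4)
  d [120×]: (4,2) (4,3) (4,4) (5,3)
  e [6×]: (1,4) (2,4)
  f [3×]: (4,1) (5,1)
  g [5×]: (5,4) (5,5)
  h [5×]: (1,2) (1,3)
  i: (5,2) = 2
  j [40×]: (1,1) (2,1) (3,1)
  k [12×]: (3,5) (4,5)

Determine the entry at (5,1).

I is a freebie, which forces (5,2) = 2.
In row 1, 3 can only go at (1,4), so (1,4) = 3.
3 is placed in column 4; hence (2,4) = 2.
Row 2 now contains 2, leaving (2,5) = 1.
Column 5 already has 1, leaving (5,5) = 5.
Column 5 already has 1, which forces (1,5) = 2.
1 is placed in row 2, which forces (2,2) = 4.
The two cells of cage a must have product 4, so (3,2) = 1.
The 4 cells of cage d must have product 120, which forces (4,3) = 2.
Row 5 already has 5, which forces (5,4) = 1.
Cage j has product 40; hence (1,1) = 4.
1 is placed in column 2, leaving (1,2) = 5.
Cage h needs two cells with product 5, which forces (1,3) = 1.
Row 2 already has 4, leaving (2,1) = 5.
Row 2 already has 5, which forces (2,3) = 3.
Cage j has product 40, so (3,1) = 2.
Cage f's pair has product 3, so (4,1) = 1.
5 is placed in column 2, leaving (4,2) = 3.
3 is placed in row 4; hence (4,5) = 4.
Row 5 now contains 1, which forces (5,1) = 3.
3 is placed in column 3, so (5,3) = 4.
Column 3 now contains 4, which forces (3,3) = 5.
Cage c has product 60, so (3,4) = 4.
Column 5 now contains 4, so (3,5) = 3.
4 is placed in row 4, so (4,4) = 5.
The full grid is 4 5 1 3 2 / 5 4 3 2 1 / 2 1 5 4 3 / 1 3 2 5 4 / 3 2 4 1 5.

3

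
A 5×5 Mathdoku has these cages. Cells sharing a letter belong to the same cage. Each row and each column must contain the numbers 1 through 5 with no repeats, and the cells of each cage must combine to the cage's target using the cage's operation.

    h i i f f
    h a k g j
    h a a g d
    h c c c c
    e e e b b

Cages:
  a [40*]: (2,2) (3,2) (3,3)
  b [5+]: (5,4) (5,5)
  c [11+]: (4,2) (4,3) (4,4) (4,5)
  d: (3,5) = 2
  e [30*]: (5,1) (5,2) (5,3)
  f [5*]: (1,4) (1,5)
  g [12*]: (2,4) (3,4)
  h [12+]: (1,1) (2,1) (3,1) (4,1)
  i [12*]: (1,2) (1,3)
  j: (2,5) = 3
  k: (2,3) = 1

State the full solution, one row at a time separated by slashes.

K is a freebie, leaving (2,3) = 1.
J is a freebie, leaving (2,5) = 3.
Cage d is a single given cell, so (3,5) = 2.
The 3 cells of cage a must have product 40, leaving (2,2) = 2.
3 is placed in row 2, so (2,4) = 4.
Cage g's pair has product 12; hence (3,4) = 3.
Column 4 now contains 4, so (5,4) = 1.
Row 5 now contains 1, leaving (5,5) = 4.
Column 4 already has 1, so (1,4) = 5.
Cage f needs two cells with product 5, leaving (1,5) = 1.
Row 2 already has 4, so (2,1) = 5.
Column 4 already has 5, which forces (4,4) = 2.
Column 5 now contains 1, leaving (4,5) = 5.
Cage h has sum 12, leaving (1,1) = 2.
The 4 cells of cage c must have sum 11, so (4,2) = 1.
Row 4 now contains 5, so (4,3) = 3.
2 is placed in column 1, so (5,1) = 3.
Row 5 now contains 3, which forces (5,2) = 5.
5 is placed in row 5; hence (5,3) = 2.
The two cells of cage i must have product 12, which forces (1,2) = 3.
Column 3 already has 3, which forces (1,3) = 4.
The 4 cells of cage h must have sum 12, which forces (3,1) = 1.
5 is placed in column 2, which forces (3,2) = 4.
Cage a needs product 40, so (3,3) = 5.
1 is placed in row 4, which forces (4,1) = 4.

2 3 4 5 1 / 5 2 1 4 3 / 1 4 5 3 2 / 4 1 3 2 5 / 3 5 2 1 4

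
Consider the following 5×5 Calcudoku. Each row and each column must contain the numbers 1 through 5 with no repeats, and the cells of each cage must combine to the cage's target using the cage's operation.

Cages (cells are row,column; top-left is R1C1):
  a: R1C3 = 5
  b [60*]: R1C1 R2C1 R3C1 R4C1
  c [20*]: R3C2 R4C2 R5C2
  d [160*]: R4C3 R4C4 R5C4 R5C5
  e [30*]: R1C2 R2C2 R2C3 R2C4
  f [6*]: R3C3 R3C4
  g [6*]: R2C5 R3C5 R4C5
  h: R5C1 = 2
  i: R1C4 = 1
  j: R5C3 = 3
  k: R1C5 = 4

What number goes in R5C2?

A is a freebie, which forces R1C3 = 5.
Cage i is given, leaving R1C4 = 1.
Cage k is given; hence R1C5 = 4.
Cage h is given; hence R5C1 = 2.
J is a freebie, leaving R5C3 = 3.
Row 5 now contains 2, leaving R5C5 = 5.
Row 1 already has 4, leaving R1C1 = 3.
3 is placed in row 1, leaving R1C2 = 2.
3 is placed in column 3, leaving R3C3 = 2.
Cage f's pair has product 6, which forces R3C4 = 3.
3 is placed in row 3, leaving R3C5 = 1.
Cage d has product 160; hence R4C3 = 4.
Cage d has product 160; hence R4C4 = 2.
2 is placed in row 4, so R4C5 = 3.
Row 5 now contains 5, which forces R5C4 = 4.
The 4 cells of cage e must have product 30, leaving R2C2 = 3.
Column 3 already has 2, which forces R2C3 = 1.
2 is placed in column 4, which forces R2C4 = 5.
3 is placed in column 5, so R2C5 = 2.
Cage c needs product 20, so R3C2 = 4.
Cage c needs product 20; hence R4C2 = 5.
4 is placed in row 5, which forces R5C2 = 1.
Row 2 now contains 5, so R2C1 = 4.
Row 3 now contains 4, which forces R3C1 = 5.
Row 4 already has 5, so R4C1 = 1.
Completed grid: 3 2 5 1 4 / 4 3 1 5 2 / 5 4 2 3 1 / 1 5 4 2 3 / 2 1 3 4 5.

1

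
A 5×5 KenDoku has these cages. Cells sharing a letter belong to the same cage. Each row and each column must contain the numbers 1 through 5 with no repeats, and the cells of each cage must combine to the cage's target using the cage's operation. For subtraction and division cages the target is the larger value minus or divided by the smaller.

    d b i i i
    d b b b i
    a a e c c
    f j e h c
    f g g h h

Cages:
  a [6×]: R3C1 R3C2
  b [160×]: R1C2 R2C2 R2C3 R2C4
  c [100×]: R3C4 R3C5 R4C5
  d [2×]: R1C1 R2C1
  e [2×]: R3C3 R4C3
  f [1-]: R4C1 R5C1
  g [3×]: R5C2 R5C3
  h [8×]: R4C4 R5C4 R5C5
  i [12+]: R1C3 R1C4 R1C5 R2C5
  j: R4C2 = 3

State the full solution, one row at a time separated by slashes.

Cage b needs product 160, leaving R1C2 = 4.
Cage c needs product 100; hence R3C4 = 5.
Cage c needs product 100; hence R3C5 = 4.
Cage j is a single given cell; hence R4C2 = 3.
The 3 cells of cage c must have product 100, leaving R4C5 = 5.
3 is placed in column 2; hence R5C2 = 1.
Row 5 already has 1, leaving R5C3 = 3.
Row 5 already has 1, leaving R5C5 = 2.
Cage i needs sum 12, leaving R1C3 = 5.
Cage i has sum 12, which forces R1C4 = 3.
Cage i needs sum 12, leaving R1C5 = 1.
Cage i needs sum 12, which forces R2C5 = 3.
Cage a's pair has product 6, so R3C1 = 3.
3 is placed in column 2, so R3C2 = 2.
Row 3 now contains 2, so R3C3 = 1.
Cage f's pair has difference 1, leaving R4C1 = 4.
1 is placed in column 3, so R4C3 = 2.
The 3 cells of cage h must have product 8, which forces R4C4 = 1.
Cage f needs two cells with difference 1; hence R5C1 = 5.
Row 5 already has 2, which forces R5C4 = 4.
1 is placed in row 1, leaving R1C1 = 2.
The two cells of cage d must have product 2, so R2C1 = 1.
2 is placed in column 2, which forces R2C2 = 5.
Column 3 now contains 2, which forces R2C3 = 4.
4 is placed in column 4, leaving R2C4 = 2.

2 4 5 3 1 / 1 5 4 2 3 / 3 2 1 5 4 / 4 3 2 1 5 / 5 1 3 4 2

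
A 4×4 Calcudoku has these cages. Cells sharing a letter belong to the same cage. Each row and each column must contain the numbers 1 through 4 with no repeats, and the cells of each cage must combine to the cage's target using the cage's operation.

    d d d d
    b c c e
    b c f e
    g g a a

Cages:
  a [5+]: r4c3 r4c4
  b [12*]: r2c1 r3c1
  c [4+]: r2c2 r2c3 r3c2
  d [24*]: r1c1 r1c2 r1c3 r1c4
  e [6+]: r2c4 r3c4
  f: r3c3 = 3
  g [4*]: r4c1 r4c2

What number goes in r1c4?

1

Cage c has sum 4, which forces r2c2 = 2.
The 3 cells of cage c must have sum 4, leaving r2c3 = 1.
Row 2 now contains 2; hence r2c4 = 4.
The 3 cells of cage c must have sum 4, which forces r3c2 = 1.
Cage f is a single given cell, so r3c3 = 3.
Column 4 now contains 4, leaving r3c4 = 2.
Column 2 now contains 1; hence r4c2 = 4.
Row 4 already has 4, which forces r4c3 = 2.
Cage d needs product 24; hence r1c1 = 2.
Column 2 now contains 4; hence r1c2 = 3.
Column 3 now contains 2, which forces r1c3 = 4.
Cage d has product 24, leaving r1c4 = 1.
Row 2 now contains 4; hence r2c1 = 3.
3 is placed in row 3, leaving r3c1 = 4.
Row 4 already has 4; hence r4c1 = 1.
The two cells of cage a must have sum 5; hence r4c4 = 3.
Filled in: 2 3 4 1 / 3 2 1 4 / 4 1 3 2 / 1 4 2 3.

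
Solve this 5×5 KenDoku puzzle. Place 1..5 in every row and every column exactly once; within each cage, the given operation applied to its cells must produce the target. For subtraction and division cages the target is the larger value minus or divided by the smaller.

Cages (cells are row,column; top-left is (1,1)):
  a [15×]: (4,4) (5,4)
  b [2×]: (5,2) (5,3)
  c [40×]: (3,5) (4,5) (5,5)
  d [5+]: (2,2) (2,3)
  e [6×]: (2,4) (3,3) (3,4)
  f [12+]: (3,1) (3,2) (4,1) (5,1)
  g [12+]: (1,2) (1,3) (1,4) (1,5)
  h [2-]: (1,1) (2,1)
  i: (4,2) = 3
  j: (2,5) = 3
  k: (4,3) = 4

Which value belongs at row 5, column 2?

1

Cage j is given, leaving (2,5) = 3.
Cage i is a single given cell, which forces (4,2) = 3.
K is a freebie, which forces (4,3) = 4.
3 is placed in row 4; hence (4,4) = 5.
5 is placed in row 4, which forces (4,5) = 2.
Column 4 now contains 5, so (5,4) = 3.
The two cells of cage d must have sum 5, so (2,2) = 4.
Cage d's pair has sum 5, leaving (2,3) = 1.
Row 2 now contains 1, which forces (2,4) = 2.
The 3 cells of cage e must have product 6, leaving (3,3) = 3.
Column 4 now contains 2, so (3,4) = 1.
Row 4 now contains 2; hence (4,1) = 1.
Column 3 now contains 1, which forces (5,3) = 2.
The two cells of cage h must have difference 2, leaving (1,1) = 3.
Cage g has sum 12, leaving (1,2) = 2.
Column 3 already has 2, so (1,3) = 5.
Column 4 already has 1; hence (1,4) = 4.
The 4 cells of cage g must have sum 12; hence (1,5) = 1.
Row 2 now contains 2, which forces (2,1) = 5.
Column 2 now contains 2, leaving (3,2) = 5.
Row 3 already has 5, leaving (3,5) = 4.
Column 1 already has 5; hence (5,1) = 4.
2 is placed in row 5, which forces (5,2) = 1.
Column 5 already has 4, leaving (5,5) = 5.
Row 3 already has 4; hence (3,1) = 2.
Filled in: 3 2 5 4 1 / 5 4 1 2 3 / 2 5 3 1 4 / 1 3 4 5 2 / 4 1 2 3 5.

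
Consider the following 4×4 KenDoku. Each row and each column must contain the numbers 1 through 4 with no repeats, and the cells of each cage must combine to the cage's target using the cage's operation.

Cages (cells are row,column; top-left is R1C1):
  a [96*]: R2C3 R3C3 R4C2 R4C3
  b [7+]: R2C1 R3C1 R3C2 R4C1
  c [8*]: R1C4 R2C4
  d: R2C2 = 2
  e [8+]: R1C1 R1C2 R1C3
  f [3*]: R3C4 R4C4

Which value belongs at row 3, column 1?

2

Cage d is given; hence R2C2 = 2.
Row 2 now contains 2, which forces R2C4 = 4.
Cage b needs sum 7; hence R3C2 = 1.
1 is placed in row 3, leaving R3C4 = 3.
Cage a needs product 96; hence R4C2 = 4.
Column 4 now contains 3; hence R4C4 = 1.
4 is placed in column 2, leaving R1C2 = 3.
Column 4 now contains 4, leaving R1C4 = 2.
Cage b has sum 7, which forces R2C1 = 1.
Row 2 now contains 4, which forces R2C3 = 3.
3 is placed in row 3, leaving R3C1 = 2.
Cage a needs product 96, which forces R3C3 = 4.
Cage b needs sum 7, which forces R4C1 = 3.
The 4 cells of cage a must have product 96, leaving R4C3 = 2.
Column 1 already has 1, leaving R1C1 = 4.
Column 3 already has 4, so R1C3 = 1.
Filled in: 4 3 1 2 / 1 2 3 4 / 2 1 4 3 / 3 4 2 1.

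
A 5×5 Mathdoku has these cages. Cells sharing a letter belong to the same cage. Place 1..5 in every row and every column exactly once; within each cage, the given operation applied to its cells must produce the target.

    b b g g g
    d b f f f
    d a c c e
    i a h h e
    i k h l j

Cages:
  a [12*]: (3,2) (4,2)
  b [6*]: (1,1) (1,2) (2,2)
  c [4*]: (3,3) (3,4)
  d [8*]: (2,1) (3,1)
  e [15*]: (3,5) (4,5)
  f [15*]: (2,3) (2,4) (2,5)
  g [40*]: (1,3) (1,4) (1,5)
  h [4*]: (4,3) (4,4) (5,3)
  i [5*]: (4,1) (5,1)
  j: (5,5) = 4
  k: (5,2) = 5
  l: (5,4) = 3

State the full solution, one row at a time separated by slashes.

Cage k is given, leaving (5,2) = 5.
Cage l is given, which forces (5,4) = 3.
Cage j is given, leaving (5,5) = 4.
Cage i needs two cells with product 5, so (4,1) = 5.
Row 4 now contains 5; hence (4,5) = 3.
Row 5 now contains 5; hence (5,1) = 1.
Row 5 now contains 1, so (5,3) = 2.
Cage f has product 15; hence (2,3) = 3.
Cage a's pair has product 12; hence (3,2) = 3.
Column 5 now contains 3, which forces (3,5) = 5.
3 is placed in row 4; hence (4,2) = 4.
Cage h needs product 4; hence (4,3) = 1.
The 3 cells of cage h must have product 4, leaving (4,4) = 2.
The 3 cells of cage b must have product 6, so (1,1) = 3.
Column 5 already has 5, leaving (1,5) = 2.
Cage f has product 15, leaving (2,4) = 5.
Column 5 already has 5, which forces (2,5) = 1.
Column 3 already has 1, so (3,3) = 4.
The two cells of cage c must have product 4, which forces (3,4) = 1.
2 is placed in row 1; hence (1,2) = 1.
Column 3 already has 4, so (1,3) = 5.
5 is placed in column 4, so (1,4) = 4.
Cage d's pair has product 8, which forces (2,1) = 4.
Row 2 now contains 1; hence (2,2) = 2.
Row 3 now contains 4, which forces (3,1) = 2.

3 1 5 4 2 / 4 2 3 5 1 / 2 3 4 1 5 / 5 4 1 2 3 / 1 5 2 3 4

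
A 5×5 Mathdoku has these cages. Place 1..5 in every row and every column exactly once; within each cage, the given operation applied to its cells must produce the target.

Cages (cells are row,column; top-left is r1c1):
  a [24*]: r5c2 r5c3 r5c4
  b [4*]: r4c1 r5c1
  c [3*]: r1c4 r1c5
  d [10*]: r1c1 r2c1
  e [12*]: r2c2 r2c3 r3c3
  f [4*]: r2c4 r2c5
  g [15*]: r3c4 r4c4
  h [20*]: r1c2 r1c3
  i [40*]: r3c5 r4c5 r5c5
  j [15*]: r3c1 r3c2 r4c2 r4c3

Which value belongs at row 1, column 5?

In row 1, 2 can only go at r1c1, so r1c1 = 2.
Column 1 already has 2, leaving r2c1 = 5.
In row 2, 2 can only go at r2c2, so r2c2 = 2.
The 3 cells of cage e must have product 12; hence r2c3 = 3.
Cage e needs product 12, which forces r3c3 = 2.
Column 3 now contains 2, so r5c3 = 4.
Cage h's pair has product 20, so r1c2 = 4.
4 is placed in column 3, so r1c3 = 5.
The two cells of cage b must have product 4, so r4c1 = 4.
Column 3 now contains 5, which forces r4c3 = 1.
Row 5 already has 4, leaving r5c1 = 1.
Row 5 already has 4, which forces r5c2 = 3.
The 3 cells of cage a must have product 24; hence r5c4 = 2.
2 is placed in row 5, which forces r5c5 = 5.
Column 1 now contains 1, so r3c1 = 3.
Cage j needs product 15; hence r3c2 = 1.
3 is placed in row 3, which forces r3c4 = 5.
Column 5 now contains 5; hence r3c5 = 4.
3 is placed in column 2, so r4c2 = 5.
Column 4 now contains 5, so r4c4 = 3.
Column 5 now contains 5, so r4c5 = 2.
3 is placed in column 4, which forces r1c4 = 1.
The two cells of cage c must have product 3, so r1c5 = 3.
Cage f needs two cells with product 4, leaving r2c4 = 4.
Column 5 already has 4, which forces r2c5 = 1.
Filled in: 2 4 5 1 3 / 5 2 3 4 1 / 3 1 2 5 4 / 4 5 1 3 2 / 1 3 4 2 5.

3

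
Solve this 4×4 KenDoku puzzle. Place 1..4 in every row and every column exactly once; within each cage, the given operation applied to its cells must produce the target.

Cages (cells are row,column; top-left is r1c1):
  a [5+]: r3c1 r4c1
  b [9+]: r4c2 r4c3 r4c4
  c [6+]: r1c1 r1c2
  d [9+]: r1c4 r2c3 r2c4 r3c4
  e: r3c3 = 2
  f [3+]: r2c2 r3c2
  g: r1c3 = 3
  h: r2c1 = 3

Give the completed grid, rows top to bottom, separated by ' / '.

G is a freebie; hence r1c3 = 3.
Cage h is given, leaving r2c1 = 3.
E is a freebie, so r3c3 = 2.
Column 3 already has 2, which forces r4c3 = 4.
Cage d needs sum 9, which forces r1c4 = 1.
Cage f needs two cells with sum 3, so r2c2 = 2.
Column 3 already has 2; hence r2c3 = 1.
Cage d has sum 9, which forces r2c4 = 4.
The two cells of cage a must have sum 5, so r3c1 = 4.
2 is placed in row 3, leaving r3c2 = 1.
Cage d needs sum 9, so r3c4 = 3.
Cage a's pair has sum 5; hence r4c1 = 1.
Column 2 now contains 2; hence r4c2 = 3.
Column 4 already has 3, leaving r4c4 = 2.
Column 1 already has 4, which forces r1c1 = 2.
Column 2 now contains 2, leaving r1c2 = 4.

2 4 3 1 / 3 2 1 4 / 4 1 2 3 / 1 3 4 2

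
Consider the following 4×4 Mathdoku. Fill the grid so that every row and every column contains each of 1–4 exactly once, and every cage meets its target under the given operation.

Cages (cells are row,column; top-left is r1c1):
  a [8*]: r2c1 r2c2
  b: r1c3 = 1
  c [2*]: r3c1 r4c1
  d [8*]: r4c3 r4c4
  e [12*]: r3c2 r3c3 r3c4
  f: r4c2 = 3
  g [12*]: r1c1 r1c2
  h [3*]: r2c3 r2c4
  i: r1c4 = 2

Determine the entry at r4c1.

Cage b is given, so r1c3 = 1.
Cage i is a single given cell, so r1c4 = 2.
Column 3 already has 1, so r2c3 = 3.
Row 2 now contains 3; hence r2c4 = 1.
3 is placed in column 3, which forces r3c3 = 4.
4 is placed in row 3, leaving r3c4 = 3.
F is a freebie, leaving r4c2 = 3.
4 is placed in column 3; hence r4c3 = 2.
2 is placed in column 4; hence r4c4 = 4.
The two cells of cage g must have product 12, which forces r1c1 = 3.
3 is placed in column 2, so r1c2 = 4.
4 is placed in column 2, which forces r2c2 = 2.
Cage c's pair has product 2, leaving r3c1 = 2.
Row 3 already has 3, which forces r3c2 = 1.
Row 4 now contains 2; hence r4c1 = 1.
Row 2 now contains 2, leaving r2c1 = 4.
Filled in: 3 4 1 2 / 4 2 3 1 / 2 1 4 3 / 1 3 2 4.

1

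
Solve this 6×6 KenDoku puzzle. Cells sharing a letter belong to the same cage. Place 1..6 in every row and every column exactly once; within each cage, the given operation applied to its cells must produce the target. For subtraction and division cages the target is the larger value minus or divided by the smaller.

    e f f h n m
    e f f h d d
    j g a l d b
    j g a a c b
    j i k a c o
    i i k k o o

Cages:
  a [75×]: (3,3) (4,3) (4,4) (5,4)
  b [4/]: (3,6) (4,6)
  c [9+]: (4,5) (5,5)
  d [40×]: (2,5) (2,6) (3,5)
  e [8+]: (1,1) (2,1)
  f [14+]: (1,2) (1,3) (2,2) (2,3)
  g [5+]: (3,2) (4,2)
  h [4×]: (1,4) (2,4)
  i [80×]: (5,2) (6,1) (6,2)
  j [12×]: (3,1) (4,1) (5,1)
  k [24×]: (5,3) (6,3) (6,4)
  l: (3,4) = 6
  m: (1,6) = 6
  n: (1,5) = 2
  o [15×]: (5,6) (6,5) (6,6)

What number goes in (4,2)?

Cage n is given, so (1,5) = 2.
M is a freebie, leaving (1,6) = 6.
Cage l is given, which forces (3,4) = 6.
Cage i has product 80, so (5,2) = 4.
Cage i has product 80, leaving (6,1) = 4.
The 3 cells of cage i must have product 80, which forces (6,2) = 5.
Cage d has product 40, leaving (2,6) = 2.
The 3 cells of cage k must have product 24, so (5,3) = 2.
Cage o has product 15, which forces (5,6) = 5.
Cage k needs product 24, which forces (6,3) = 6.
Cage k has product 24, so (6,4) = 2.
Cage f needs sum 14, so (2,2) = 6.
The 4 cells of cage a must have product 75, so (3,3) = 5.
5 is placed in row 3, which forces (3,5) = 4.
Row 3 now contains 4, which forces (3,6) = 1.
Cage a has product 75; hence (4,4) = 5.
Column 6 now contains 1, so (4,6) = 4.
Column 6 now contains 1, so (6,6) = 3.
Column 5 already has 4, which forces (2,5) = 5.
Row 3 already has 1, so (3,1) = 2.
Row 3 already has 2, so (3,2) = 3.
Column 2 now contains 3, leaving (4,2) = 2.
3 is placed in row 6; hence (6,5) = 1.
Cage e's pair has sum 8, so (1,1) = 5.
Column 2 now contains 3; hence (1,2) = 1.
Row 1 already has 1; hence (1,4) = 4.
Row 2 already has 5; hence (2,1) = 3.
Row 2 already has 3, so (2,3) = 4.
Column 4 now contains 4, which forces (2,4) = 1.
Column 4 now contains 1; hence (5,4) = 3.
Row 5 now contains 3, so (5,5) = 6.
Row 1 already has 4; hence (1,3) = 3.
The 3 cells of cage j must have product 12, so (4,1) = 6.
Cage a needs product 75, leaving (4,3) = 1.
6 is placed in column 5, which forces (4,5) = 3.
Row 5 already has 6, leaving (5,1) = 1.
Filled in: 5 1 3 4 2 6 / 3 6 4 1 5 2 / 2 3 5 6 4 1 / 6 2 1 5 3 4 / 1 4 2 3 6 5 / 4 5 6 2 1 3.

2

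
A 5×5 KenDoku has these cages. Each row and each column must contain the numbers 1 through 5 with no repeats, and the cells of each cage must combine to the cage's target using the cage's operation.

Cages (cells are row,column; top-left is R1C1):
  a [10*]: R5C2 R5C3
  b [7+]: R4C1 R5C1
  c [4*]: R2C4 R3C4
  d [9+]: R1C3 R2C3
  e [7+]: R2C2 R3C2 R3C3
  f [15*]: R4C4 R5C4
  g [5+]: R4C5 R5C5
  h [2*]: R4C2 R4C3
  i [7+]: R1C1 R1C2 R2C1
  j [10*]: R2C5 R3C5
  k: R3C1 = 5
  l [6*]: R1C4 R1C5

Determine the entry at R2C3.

K is a freebie, leaving R3C1 = 5.
Row 3 already has 5, so R3C5 = 2.
Cage l needs two cells with product 6, which forces R1C4 = 2.
Column 5 now contains 2, so R1C5 = 3.
Column 5 now contains 2, which forces R2C5 = 5.
Cage d needs two cells with sum 9, which forces R1C3 = 5.
Cage i has sum 7, which forces R2C1 = 2.
Row 2 already has 2; hence R2C2 = 3.
Row 2 now contains 5, so R2C3 = 4.
Row 2 already has 4, which forces R2C4 = 1.
Column 4 already has 1; hence R3C4 = 4.
Column 3 already has 5, so R5C3 = 2.
Row 3 now contains 4, which forces R3C2 = 1.
Cage e needs sum 7; hence R3C3 = 3.
The two cells of cage h must have product 2, so R4C2 = 2.
Column 3 already has 2, so R4C3 = 1.
Row 4 already has 1; hence R4C5 = 4.
Row 5 now contains 2, which forces R5C2 = 5.
5 is placed in row 5, leaving R5C4 = 3.
4 is placed in column 5; hence R5C5 = 1.
Cage i has sum 7, leaving R1C1 = 1.
Column 2 already has 1, leaving R1C2 = 4.
Row 4 now contains 4, which forces R4C1 = 3.
3 is placed in column 4, which forces R4C4 = 5.
Row 5 already has 3, which forces R5C1 = 4.
Completed grid: 1 4 5 2 3 / 2 3 4 1 5 / 5 1 3 4 2 / 3 2 1 5 4 / 4 5 2 3 1.

4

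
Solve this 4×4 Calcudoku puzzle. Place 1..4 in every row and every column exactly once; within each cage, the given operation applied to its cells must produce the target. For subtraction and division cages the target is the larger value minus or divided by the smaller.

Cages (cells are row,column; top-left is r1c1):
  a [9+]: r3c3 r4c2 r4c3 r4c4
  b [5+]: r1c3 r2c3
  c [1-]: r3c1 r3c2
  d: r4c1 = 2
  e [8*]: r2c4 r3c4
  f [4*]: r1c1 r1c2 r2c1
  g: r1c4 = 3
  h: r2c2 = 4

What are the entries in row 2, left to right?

G is a freebie; hence r1c4 = 3.
Cage h is given; hence r2c2 = 4.
Row 2 now contains 4; hence r2c4 = 2.
2 is placed in column 4, which forces r3c4 = 4.
Cage d is given, so r4c1 = 2.
Column 4 already has 4, which forces r4c4 = 1.
Cage f has product 4, so r1c1 = 4.
Cage f needs product 4, which forces r1c2 = 1.
Row 1 now contains 4, leaving r1c3 = 2.
Row 2 already has 2, leaving r2c1 = 1.
Row 2 already has 1, which forces r2c3 = 3.
1 is placed in column 1, which forces r3c1 = 3.
The two cells of cage c must have difference 1; hence r3c2 = 2.
Cage a needs sum 9; hence r3c3 = 1.
Row 4 now contains 1, so r4c2 = 3.
Cage a has sum 9, which forces r4c3 = 4.
Completed grid: 4 1 2 3 / 1 4 3 2 / 3 2 1 4 / 2 3 4 1.

1 4 3 2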